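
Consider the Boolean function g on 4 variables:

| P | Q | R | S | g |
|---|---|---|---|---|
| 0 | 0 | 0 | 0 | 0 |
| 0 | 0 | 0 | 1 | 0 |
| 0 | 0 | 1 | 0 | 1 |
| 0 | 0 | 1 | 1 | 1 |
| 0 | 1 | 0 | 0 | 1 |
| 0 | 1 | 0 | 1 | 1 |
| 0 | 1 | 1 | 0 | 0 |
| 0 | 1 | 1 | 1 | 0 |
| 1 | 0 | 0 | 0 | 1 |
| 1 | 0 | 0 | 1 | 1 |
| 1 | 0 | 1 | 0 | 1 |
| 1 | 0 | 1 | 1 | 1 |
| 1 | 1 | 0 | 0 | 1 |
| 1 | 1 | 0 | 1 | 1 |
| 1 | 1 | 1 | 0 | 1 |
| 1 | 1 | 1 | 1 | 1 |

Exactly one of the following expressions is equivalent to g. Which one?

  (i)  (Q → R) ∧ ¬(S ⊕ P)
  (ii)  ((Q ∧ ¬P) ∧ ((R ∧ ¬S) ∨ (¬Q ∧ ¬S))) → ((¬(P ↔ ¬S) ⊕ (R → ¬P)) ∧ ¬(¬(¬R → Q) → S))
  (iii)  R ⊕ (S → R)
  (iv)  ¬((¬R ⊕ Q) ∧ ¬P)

(i) fails at (0,0,0,0): the formula yields 1, g is 0.
(ii) fails at (0,0,0,0): the formula yields 1, g is 0.
(iii) fails at (0,0,0,0): the formula yields 1, g is 0.
Only (iv) survives; checking it on all 16 rows confirms it matches g.

iv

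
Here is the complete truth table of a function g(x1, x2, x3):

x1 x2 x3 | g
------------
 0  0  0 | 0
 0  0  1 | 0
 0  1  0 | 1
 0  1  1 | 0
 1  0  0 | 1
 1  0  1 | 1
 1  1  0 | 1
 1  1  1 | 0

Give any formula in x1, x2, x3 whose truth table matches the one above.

g(x1, x2, x3) = ((((NOT x1 AND x2) AND NOT x3) OR ((x1 AND NOT x2) AND NOT x3)) OR ((x1 AND NOT x2) AND x3)) OR ((x1 AND x2) AND NOT x3)

g=1 on 4 inputs: (0,1,0), (1,0,0), (1,0,1), (1,1,0). Reading each as a conjunction of literals (¬x1·x2·¬x3, x1·¬x2·¬x3, x1·¬x2·x3, x1·x2·¬x3) and taking the OR gives the canonical DNF.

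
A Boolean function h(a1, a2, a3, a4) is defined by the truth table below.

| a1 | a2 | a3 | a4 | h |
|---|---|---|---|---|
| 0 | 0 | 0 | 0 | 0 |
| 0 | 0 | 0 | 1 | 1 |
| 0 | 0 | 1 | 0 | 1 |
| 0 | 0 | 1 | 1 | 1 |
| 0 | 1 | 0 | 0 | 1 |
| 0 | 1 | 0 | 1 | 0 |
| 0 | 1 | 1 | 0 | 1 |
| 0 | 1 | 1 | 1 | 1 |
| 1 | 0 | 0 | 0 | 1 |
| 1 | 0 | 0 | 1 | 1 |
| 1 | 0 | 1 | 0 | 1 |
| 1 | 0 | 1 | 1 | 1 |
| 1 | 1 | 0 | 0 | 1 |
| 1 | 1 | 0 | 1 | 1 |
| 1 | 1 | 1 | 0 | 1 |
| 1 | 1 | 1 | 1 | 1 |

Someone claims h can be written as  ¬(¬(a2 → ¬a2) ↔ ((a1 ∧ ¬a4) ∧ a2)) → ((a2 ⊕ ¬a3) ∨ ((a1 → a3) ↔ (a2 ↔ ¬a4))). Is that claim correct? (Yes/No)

Evaluate ¬(¬(a2 → ¬a2) ↔ ((a1 ∧ ¬a4) ∧ a2)) → ((a2 ⊕ ¬a3) ∨ ((a1 → a3) ↔ (a2 ↔ ¬a4))) on each row and compare to h:
  a1=0, a2=0, a3=0, a4=0: formula gives 1, but h = 0 ✗
Row (0,0,0,0) is a counterexample, so the formula is not equivalent to h.

No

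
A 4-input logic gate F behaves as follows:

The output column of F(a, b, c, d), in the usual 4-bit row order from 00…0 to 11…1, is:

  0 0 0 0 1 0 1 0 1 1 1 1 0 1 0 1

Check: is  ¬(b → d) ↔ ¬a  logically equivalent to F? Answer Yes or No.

Evaluate ¬(b → d) ↔ ¬a on each row and compare to F:
  a=0, b=0, c=0, d=0: formula gives 0, F = 0 ✓
  a=0, b=0, c=0, d=1: formula gives 0, F = 0 ✓
  a=0, b=0, c=1, d=0: formula gives 0, F = 0 ✓
  a=0, b=0, c=1, d=1: formula gives 0, F = 0 ✓
  … (the remaining 12 rows also agree.)
Every row agrees, so the formula is equivalent.

Yes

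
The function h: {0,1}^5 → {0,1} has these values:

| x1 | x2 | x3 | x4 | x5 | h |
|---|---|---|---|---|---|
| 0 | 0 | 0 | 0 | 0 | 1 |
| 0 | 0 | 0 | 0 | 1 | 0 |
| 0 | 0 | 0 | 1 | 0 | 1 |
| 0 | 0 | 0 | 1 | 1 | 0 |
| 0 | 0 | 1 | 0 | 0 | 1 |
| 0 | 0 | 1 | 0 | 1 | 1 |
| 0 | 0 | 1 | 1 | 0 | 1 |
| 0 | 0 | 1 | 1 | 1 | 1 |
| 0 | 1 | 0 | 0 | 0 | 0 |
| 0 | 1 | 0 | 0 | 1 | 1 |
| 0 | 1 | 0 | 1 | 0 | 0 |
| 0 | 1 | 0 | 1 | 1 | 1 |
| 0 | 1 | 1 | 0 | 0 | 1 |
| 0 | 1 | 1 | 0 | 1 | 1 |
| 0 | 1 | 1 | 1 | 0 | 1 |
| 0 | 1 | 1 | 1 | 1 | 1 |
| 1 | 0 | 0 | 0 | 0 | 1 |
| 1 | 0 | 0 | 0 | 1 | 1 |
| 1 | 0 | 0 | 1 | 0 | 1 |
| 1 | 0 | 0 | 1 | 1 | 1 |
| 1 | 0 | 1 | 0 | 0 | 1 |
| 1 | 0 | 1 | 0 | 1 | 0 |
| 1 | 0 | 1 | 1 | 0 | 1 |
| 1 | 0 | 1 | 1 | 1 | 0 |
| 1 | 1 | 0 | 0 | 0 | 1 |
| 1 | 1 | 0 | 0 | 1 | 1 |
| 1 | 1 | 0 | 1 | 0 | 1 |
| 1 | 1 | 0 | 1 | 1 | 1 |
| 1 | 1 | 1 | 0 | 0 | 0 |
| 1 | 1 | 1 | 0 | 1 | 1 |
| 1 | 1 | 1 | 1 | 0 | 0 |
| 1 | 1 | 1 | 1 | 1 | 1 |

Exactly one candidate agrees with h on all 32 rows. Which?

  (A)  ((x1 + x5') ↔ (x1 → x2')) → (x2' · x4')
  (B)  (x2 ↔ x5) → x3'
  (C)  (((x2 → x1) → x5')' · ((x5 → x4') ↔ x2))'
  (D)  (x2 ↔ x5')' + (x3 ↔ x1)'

D

(A) disagrees with h on (0,0,0,0,1) (formula → 1, table → 0); rule it out.
(B) disagrees with h on (0,0,0,0,1) (formula → 1, table → 0); rule it out.
(C) disagrees with h on (0,0,0,0,1) (formula → 1, table → 0); rule it out.
Only (D) survives; checking it on all 32 rows confirms it matches h.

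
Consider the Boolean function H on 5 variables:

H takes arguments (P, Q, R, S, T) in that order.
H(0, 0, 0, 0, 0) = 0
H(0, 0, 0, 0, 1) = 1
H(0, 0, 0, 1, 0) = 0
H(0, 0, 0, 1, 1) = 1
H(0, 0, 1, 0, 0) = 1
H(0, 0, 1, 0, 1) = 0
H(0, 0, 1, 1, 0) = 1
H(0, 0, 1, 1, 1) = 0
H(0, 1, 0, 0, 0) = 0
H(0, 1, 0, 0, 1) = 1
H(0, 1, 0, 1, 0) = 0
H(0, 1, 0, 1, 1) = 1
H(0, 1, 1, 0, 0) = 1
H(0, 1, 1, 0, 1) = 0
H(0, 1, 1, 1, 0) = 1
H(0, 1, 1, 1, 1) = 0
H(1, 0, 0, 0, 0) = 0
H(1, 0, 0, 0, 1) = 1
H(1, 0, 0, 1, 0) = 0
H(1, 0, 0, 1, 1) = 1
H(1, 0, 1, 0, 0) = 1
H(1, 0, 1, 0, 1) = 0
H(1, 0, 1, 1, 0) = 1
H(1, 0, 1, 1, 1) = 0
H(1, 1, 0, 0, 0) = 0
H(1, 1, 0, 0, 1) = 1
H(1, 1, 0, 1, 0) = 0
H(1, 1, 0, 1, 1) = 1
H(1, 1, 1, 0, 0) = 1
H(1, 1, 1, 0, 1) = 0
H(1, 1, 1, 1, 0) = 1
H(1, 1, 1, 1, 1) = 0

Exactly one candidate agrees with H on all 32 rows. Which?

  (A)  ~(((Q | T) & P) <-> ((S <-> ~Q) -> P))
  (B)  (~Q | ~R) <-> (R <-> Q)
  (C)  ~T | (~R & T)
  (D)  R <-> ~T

D

(A) fails at (0,0,0,0,0): the formula yields 1, H is 0.
(B) fails at (0,0,0,0,0): the formula yields 1, H is 0.
(C) fails at (0,0,0,0,0): the formula yields 1, H is 0.
Only (D) survives; checking it on all 32 rows confirms it matches H.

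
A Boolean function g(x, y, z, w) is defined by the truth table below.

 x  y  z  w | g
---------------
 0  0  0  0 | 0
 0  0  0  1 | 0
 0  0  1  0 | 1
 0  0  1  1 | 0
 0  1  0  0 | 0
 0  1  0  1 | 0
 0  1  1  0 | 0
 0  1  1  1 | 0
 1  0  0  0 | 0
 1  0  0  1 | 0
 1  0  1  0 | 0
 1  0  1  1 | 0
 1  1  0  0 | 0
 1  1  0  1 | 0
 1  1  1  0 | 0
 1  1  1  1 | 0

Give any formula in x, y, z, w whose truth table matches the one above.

g is 1 on exactly one input, (0,0,1,0), whose minterm is ¬x·¬y·z·¬w. So g is just that conjunction.

g(x, y, z, w) = ((NOT x AND NOT y) AND z) AND NOT w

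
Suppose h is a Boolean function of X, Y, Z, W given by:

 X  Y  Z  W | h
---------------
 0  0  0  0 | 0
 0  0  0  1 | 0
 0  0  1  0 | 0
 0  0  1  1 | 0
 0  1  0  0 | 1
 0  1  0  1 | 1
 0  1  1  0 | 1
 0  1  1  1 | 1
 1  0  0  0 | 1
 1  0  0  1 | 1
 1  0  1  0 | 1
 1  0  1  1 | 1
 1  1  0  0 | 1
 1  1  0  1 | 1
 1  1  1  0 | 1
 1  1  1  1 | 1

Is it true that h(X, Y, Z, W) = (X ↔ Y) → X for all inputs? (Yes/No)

Check the formula against h row by row:
  X=0, Y=0, Z=0, W=0: formula gives 0, h = 0 ✓
  X=0, Y=0, Z=0, W=1: formula gives 0, h = 0 ✓
  X=0, Y=0, Z=1, W=0: formula gives 0, h = 0 ✓
  X=0, Y=0, Z=1, W=1: formula gives 0, h = 0 ✓
  … (the remaining 12 rows also agree.)
Every row agrees, so the formula is equivalent.

Yes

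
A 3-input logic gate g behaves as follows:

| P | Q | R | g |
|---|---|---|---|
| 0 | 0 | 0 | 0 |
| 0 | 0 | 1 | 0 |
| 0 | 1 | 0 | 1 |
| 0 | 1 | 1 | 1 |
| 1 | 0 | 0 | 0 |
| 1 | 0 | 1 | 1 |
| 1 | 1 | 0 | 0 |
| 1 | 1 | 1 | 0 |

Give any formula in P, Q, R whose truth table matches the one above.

g=1 on 3 inputs: (0,1,0), (0,1,1), (1,0,1). Reading each as a conjunction of literals (¬P·Q·¬R, ¬P·Q·R, P·¬Q·R) and taking the OR gives the canonical DNF.

g(P, Q, R) = (((not P and Q) and not R) or ((not P and Q) and R)) or ((P and not Q) and R)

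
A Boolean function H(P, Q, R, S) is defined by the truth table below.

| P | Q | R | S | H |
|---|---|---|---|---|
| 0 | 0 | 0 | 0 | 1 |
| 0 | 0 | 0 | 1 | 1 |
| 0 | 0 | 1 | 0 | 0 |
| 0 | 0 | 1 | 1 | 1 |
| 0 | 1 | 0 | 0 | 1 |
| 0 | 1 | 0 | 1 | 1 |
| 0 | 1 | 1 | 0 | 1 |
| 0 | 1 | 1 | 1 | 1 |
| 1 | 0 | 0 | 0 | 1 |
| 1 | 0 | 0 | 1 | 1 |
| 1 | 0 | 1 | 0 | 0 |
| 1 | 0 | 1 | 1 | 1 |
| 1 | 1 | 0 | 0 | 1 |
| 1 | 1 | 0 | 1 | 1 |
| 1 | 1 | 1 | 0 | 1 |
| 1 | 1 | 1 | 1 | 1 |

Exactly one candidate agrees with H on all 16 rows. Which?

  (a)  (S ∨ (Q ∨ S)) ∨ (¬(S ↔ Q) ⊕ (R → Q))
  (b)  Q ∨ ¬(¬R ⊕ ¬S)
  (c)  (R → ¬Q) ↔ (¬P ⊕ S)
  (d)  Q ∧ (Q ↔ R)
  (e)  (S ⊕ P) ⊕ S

a

(b): at (0,0,0,1) it gives 0, but H = 1 — eliminated.
(c): at (0,0,0,1) it gives 0, but H = 1 — eliminated.
(d): at (0,0,0,0) it gives 0, but H = 1 — eliminated.
(e): at (0,0,0,0) it gives 0, but H = 1 — eliminated.
(a) is the remaining candidate, and it agrees with H on all 16 inputs.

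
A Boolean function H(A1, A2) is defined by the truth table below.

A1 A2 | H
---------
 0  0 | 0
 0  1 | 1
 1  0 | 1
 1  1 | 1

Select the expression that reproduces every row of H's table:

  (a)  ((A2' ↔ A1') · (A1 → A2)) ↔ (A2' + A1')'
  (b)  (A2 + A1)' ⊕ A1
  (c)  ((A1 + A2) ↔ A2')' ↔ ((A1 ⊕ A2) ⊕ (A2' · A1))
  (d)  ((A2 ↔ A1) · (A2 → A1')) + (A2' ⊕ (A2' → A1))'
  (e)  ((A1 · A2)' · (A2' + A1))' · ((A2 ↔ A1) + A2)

(b) fails at (0,0): the formula yields 1, H is 0.
(c) fails at (1,1): the formula yields 0, H is 1.
(d) fails at (0,0): the formula yields 1, H is 0.
(e) fails at (1,0): the formula yields 0, H is 1.
That leaves (a). Evaluating it on every row reproduces the table of H exactly.

a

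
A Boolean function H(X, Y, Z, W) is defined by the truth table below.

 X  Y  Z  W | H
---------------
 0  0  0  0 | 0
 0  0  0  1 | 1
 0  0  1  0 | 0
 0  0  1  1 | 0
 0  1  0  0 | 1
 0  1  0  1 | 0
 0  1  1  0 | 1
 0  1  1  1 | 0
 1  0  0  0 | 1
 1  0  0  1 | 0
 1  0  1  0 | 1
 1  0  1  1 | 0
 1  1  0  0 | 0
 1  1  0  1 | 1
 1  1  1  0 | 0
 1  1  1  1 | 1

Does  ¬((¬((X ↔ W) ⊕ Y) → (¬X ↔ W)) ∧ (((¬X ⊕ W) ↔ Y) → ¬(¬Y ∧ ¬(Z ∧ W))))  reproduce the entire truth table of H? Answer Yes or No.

Evaluate ¬((¬((X ↔ W) ⊕ Y) → (¬X ↔ W)) ∧ (((¬X ⊕ W) ↔ Y) → ¬(¬Y ∧ ¬(Z ∧ W)))) on each row and compare to H:
  X=0, Y=0, Z=0, W=0: formula gives 0, H = 0 ✓
  X=0, Y=0, Z=0, W=1: formula gives 1, H = 1 ✓
  X=0, Y=0, Z=1, W=0: formula gives 0, H = 0 ✓
  X=0, Y=0, Z=1, W=1: formula gives 0, H = 0 ✓
  … (the remaining 12 rows also agree.)
No disagreement on any input; they are logically equivalent.

Yes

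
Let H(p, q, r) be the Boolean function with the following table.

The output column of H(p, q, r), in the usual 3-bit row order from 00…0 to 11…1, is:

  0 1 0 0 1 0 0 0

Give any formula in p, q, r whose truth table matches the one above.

Collect the rows where H=1 — (0,0,1), (1,0,0) — and write one minterm per row: ¬p·¬q·r, p·¬q·¬r. Their union (logical OR) reproduces the table exactly.

H(p, q, r) = ((p' · q') · r) + ((p · q') · r')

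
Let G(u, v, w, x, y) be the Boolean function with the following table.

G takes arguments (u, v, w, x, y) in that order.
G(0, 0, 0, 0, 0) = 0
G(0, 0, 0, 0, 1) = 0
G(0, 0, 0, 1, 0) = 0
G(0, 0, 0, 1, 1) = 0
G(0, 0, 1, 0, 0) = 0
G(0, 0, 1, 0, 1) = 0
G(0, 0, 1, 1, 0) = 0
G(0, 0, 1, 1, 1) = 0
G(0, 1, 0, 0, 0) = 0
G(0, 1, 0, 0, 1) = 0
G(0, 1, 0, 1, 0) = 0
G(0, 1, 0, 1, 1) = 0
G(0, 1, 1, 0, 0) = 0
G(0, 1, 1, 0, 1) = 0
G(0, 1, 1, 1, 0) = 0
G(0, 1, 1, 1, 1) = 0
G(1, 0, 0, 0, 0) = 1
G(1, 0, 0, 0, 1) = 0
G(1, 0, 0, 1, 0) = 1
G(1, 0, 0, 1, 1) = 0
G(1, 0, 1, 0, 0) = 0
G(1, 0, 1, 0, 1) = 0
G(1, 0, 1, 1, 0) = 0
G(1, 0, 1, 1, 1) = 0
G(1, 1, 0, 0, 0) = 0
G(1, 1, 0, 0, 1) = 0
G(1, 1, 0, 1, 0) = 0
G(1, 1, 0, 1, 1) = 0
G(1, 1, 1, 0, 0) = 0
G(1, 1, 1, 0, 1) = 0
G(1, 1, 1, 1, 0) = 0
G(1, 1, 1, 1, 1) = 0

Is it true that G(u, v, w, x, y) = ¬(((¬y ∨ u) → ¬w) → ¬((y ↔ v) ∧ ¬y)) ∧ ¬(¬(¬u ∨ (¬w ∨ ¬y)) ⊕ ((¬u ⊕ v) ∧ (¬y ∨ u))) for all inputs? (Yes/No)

Check the formula against G row by row:
  u=0, v=0, w=0, x=0, y=0: formula gives 0, G = 0 ✓
  u=0, v=0, w=0, x=0, y=1: formula gives 0, G = 0 ✓
  u=0, v=0, w=0, x=1, y=0: formula gives 0, G = 0 ✓
  u=0, v=0, w=0, x=1, y=1: formula gives 0, G = 0 ✓
  …and likewise for the remaining 28 rows.
All 32 rows match — the expression computes G exactly.

Yes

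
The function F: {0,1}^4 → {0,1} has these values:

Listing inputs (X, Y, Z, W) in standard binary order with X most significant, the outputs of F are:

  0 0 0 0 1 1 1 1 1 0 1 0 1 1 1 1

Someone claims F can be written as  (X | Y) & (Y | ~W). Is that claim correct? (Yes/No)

Yes

Test each input against both F and the formula:
  X=0, Y=0, Z=0, W=0: formula gives 0, F = 0 ✓
  X=0, Y=0, Z=0, W=1: formula gives 0, F = 0 ✓
  X=0, Y=0, Z=1, W=0: formula gives 0, F = 0 ✓
  X=0, Y=0, Z=1, W=1: formula gives 0, F = 0 ✓
  … (the remaining 12 rows also agree.)
All 16 rows match — the expression computes F exactly.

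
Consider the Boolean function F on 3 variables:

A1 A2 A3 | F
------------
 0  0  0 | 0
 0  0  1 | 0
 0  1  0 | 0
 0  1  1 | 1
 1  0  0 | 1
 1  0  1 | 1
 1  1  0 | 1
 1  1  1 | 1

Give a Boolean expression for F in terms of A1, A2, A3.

The 0-rows are (0,0,0), (0,0,1), (0,1,0). Take each as a conjunction (¬A1·¬A2·¬A3, ¬A1·¬A2·A3, ¬A1·A2·¬A3), form their disjunction, and complement — that gives a formula that is 1 everywhere F is.

F(A1, A2, A3) = ¬((((¬A1 ∧ ¬A2) ∧ ¬A3) ∨ ((¬A1 ∧ ¬A2) ∧ A3)) ∨ ((¬A1 ∧ A2) ∧ ¬A3))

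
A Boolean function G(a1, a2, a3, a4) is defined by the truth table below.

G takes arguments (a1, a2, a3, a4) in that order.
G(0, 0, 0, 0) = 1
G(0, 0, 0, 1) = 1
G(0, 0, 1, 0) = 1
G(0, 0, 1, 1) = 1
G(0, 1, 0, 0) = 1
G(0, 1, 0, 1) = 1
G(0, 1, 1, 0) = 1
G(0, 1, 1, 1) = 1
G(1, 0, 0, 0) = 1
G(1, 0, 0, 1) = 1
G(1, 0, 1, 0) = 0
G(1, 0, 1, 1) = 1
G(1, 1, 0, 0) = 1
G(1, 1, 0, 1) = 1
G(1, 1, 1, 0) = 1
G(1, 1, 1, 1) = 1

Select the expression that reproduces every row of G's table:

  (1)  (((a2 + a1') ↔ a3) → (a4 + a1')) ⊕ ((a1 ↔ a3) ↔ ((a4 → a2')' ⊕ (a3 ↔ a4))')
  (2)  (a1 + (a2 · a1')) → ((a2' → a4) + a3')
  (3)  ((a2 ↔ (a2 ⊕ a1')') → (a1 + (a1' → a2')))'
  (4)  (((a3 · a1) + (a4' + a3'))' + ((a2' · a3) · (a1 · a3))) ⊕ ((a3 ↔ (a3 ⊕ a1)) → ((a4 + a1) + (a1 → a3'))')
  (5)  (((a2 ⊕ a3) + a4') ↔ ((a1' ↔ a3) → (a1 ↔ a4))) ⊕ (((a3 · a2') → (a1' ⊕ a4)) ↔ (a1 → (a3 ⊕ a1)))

2

(1) fails at (0,0,0,1): the formula yields 0, G is 1.
(3) fails at (0,0,0,0): the formula yields 0, G is 1.
(4) fails at (0,0,0,0): the formula yields 0, G is 1.
(5) fails at (0,0,0,0): the formula yields 0, G is 1.
(2) is the remaining candidate, and it agrees with G on all 16 inputs.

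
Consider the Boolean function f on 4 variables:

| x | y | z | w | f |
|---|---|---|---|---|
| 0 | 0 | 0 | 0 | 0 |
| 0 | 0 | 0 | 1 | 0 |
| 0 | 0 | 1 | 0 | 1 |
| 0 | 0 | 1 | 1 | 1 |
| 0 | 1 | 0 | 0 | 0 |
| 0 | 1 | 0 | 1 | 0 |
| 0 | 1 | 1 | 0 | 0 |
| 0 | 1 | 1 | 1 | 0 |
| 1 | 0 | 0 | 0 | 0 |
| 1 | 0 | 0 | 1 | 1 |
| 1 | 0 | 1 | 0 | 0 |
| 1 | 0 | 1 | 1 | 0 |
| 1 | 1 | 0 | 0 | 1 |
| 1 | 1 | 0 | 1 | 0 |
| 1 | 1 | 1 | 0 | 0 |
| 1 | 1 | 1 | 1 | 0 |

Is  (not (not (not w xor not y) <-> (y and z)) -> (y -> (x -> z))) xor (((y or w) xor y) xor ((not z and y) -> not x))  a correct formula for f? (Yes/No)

Check the formula against f row by row:
  x=0, y=0, z=0, w=0: formula gives 0, f = 0 ✓
  x=0, y=0, z=0, w=1: formula gives 1, but f = 0 ✗
Since they disagree at (0,0,0,1), the expression is not a correct formula for f.

No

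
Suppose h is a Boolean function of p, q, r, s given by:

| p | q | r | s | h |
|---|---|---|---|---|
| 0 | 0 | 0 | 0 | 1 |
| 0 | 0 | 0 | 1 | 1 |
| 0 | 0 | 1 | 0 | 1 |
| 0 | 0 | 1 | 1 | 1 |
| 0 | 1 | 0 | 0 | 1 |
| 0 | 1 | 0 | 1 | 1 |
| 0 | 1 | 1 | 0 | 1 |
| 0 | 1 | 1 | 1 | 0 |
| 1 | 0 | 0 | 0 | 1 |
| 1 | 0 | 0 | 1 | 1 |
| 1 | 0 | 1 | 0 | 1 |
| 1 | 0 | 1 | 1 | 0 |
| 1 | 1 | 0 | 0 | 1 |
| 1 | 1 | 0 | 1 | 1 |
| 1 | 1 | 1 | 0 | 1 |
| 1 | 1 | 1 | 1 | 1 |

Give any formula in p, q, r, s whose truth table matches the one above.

The 0-rows are (0,1,1,1), (1,0,1,1). Take each as a conjunction (¬p·q·r·s, p·¬q·r·s), form their disjunction, and complement — that gives a formula that is 1 everywhere h is.

h(p, q, r, s) = not ((((not p and q) and r) and s) or (((p and not q) and r) and s))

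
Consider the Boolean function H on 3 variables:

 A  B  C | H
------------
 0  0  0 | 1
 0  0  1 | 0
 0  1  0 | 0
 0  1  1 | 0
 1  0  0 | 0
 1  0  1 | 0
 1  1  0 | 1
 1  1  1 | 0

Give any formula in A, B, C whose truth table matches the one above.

H=1 on 2 inputs: (0,0,0), (1,1,0). Reading each as a conjunction of literals (¬A·¬B·¬C, A·B·¬C) and taking the OR gives the canonical DNF.

H(A, B, C) = ((A' · B') · C') + ((A · B) · C')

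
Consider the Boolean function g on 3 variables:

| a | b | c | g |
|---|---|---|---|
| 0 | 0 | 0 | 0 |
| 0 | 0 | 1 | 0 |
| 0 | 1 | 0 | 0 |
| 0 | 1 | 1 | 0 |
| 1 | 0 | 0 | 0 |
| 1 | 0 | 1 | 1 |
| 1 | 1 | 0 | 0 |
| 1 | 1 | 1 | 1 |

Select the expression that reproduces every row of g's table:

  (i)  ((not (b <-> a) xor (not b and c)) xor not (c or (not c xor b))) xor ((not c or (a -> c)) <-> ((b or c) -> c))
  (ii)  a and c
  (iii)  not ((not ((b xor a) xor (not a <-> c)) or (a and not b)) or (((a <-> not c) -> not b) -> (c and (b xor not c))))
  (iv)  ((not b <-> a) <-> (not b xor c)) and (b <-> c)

ii

(i) fails at (0,0,0): the formula yields 1, g is 0.
(iii) fails at (0,0,1): the formula yields 1, g is 0.
(iv) fails at (0,1,1): the formula yields 1, g is 0.
That leaves (ii). Evaluating it on every row reproduces the table of g exactly.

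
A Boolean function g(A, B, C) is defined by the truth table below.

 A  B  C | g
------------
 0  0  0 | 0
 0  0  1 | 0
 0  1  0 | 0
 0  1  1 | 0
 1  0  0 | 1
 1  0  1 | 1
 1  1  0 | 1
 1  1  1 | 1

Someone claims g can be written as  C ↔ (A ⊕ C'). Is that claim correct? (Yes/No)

Check the formula against g row by row:
  A=0, B=0, C=0: formula gives 0, g = 0 ✓
  A=0, B=0, C=1: formula gives 0, g = 0 ✓
  A=0, B=1, C=0: formula gives 0, g = 0 ✓
  A=0, B=1, C=1: formula gives 0, g = 0 ✓
  A=1, B=0, C=0: formula gives 1, g = 1 ✓
  … (the remaining 3 rows also agree.)
All 8 rows match — the expression computes g exactly.

Yes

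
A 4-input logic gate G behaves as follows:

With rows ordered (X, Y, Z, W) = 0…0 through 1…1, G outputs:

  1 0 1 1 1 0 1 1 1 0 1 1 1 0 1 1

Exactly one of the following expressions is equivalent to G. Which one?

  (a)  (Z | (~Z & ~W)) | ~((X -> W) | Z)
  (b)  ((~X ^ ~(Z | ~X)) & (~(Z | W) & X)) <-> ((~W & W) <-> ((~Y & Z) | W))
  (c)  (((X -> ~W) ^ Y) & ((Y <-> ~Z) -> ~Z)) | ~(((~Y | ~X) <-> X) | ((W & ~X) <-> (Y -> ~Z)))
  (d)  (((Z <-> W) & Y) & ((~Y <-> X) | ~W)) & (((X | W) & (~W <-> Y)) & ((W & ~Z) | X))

(b) disagrees with G on (0,0,0,0) (formula → 0, table → 1); rule it out.
(c) disagrees with G on (0,0,0,1) (formula → 1, table → 0); rule it out.
(d) disagrees with G on (0,0,0,0) (formula → 0, table → 1); rule it out.
That leaves (a). Evaluating it on every row reproduces the table of G exactly.

a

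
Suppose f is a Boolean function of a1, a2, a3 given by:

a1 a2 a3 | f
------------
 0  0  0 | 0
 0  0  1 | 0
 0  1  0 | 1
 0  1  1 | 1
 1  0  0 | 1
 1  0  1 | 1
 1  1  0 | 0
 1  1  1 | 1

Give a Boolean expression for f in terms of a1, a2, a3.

f(a1, a2, a3) = ~((((~a1 & ~a2) & ~a3) | ((~a1 & ~a2) & a3)) | ((a1 & a2) & ~a3))

f is 0 on only 3 rows — (0,0,0), (0,0,1), (1,1,0). Writing each as a minterm (¬a1·¬a2·¬a3, ¬a1·¬a2·a3, a1·a2·¬a3) and OR-ing them characterizes exactly where f=0, so f is the negation of that disjunction.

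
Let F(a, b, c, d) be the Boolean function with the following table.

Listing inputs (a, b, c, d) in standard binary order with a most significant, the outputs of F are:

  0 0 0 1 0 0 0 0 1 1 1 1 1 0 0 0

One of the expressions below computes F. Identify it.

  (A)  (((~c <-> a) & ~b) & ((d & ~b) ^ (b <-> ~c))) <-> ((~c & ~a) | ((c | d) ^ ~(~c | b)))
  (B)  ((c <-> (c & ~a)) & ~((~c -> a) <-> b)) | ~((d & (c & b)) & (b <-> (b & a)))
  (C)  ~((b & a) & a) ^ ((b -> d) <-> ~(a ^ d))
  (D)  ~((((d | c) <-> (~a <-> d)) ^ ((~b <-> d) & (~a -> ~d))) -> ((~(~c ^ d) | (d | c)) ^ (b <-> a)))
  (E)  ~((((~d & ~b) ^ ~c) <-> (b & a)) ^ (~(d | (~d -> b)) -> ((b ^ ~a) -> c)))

A

(B) disagrees with F on (0,0,0,0) (formula → 1, table → 0); rule it out.
(C) disagrees with F on (0,0,0,1) (formula → 1, table → 0); rule it out.
(D) disagrees with F on (0,0,0,1) (formula → 1, table → 0); rule it out.
(E) disagrees with F on (0,1,1,0) (formula → 1, table → 0); rule it out.
Only (A) survives; checking it on all 16 rows confirms it matches F.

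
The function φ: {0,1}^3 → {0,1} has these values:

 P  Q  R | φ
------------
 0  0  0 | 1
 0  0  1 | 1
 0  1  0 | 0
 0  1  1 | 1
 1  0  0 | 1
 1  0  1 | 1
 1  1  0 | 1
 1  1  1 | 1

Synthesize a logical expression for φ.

φ(P, Q, R) = not ((not P and Q) and not R)

φ is 0 on exactly one input, (0,1,0), whose minterm is ¬P·Q·¬R. So φ is the negation of that single conjunction.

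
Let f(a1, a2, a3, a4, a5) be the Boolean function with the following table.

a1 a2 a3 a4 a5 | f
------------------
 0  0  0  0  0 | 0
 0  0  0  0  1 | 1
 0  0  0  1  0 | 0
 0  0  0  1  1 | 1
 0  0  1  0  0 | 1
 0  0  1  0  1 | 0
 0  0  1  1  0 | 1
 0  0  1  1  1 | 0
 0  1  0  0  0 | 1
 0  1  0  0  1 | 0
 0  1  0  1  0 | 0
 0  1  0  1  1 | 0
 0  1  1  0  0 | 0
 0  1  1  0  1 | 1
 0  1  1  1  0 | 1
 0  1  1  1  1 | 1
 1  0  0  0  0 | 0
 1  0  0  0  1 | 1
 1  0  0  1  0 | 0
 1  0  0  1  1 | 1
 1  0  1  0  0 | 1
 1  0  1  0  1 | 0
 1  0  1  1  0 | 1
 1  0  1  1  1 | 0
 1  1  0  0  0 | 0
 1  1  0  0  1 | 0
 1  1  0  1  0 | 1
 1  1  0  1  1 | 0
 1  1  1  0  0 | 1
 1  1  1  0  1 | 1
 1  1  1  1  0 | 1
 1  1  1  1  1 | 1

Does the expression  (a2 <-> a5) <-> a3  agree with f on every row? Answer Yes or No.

Evaluate (a2 <-> a5) <-> a3 on each row and compare to f:
  a1=0, a2=0, a3=0, a4=0, a5=0: formula gives 0, f = 0 ✓
  a1=0, a2=0, a3=0, a4=0, a5=1: formula gives 1, f = 1 ✓
  a1=0, a2=0, a3=0, a4=1, a5=0: formula gives 0, f = 0 ✓
  a1=0, a2=0, a3=0, a4=1, a5=1: formula gives 1, f = 1 ✓
  …
  a1=0, a2=1, a3=0, a4=1, a5=0: formula gives 1, but f = 0 ✗
Since they disagree at (0,1,0,1,0), the expression is not a correct formula for f.

No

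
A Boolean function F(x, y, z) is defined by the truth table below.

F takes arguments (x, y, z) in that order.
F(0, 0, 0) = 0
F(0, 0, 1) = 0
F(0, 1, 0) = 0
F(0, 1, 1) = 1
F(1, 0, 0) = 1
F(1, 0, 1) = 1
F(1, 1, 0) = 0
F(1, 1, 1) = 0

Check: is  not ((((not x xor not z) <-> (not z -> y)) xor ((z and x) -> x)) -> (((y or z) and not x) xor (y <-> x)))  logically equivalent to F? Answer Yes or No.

No

Evaluate not ((((not x xor not z) <-> (not z -> y)) xor ((z and x) -> x)) -> (((y or z) and not x) xor (y <-> x))) on each row and compare to F:
  x=0, y=0, z=0: formula gives 0, F = 0 ✓
  x=0, y=0, z=1: formula gives 0, F = 0 ✓
  x=0, y=1, z=0: formula gives 0, F = 0 ✓
  x=0, y=1, z=1: formula gives 0, but F = 1 ✗
Since they disagree at (0,1,1), the expression is not a correct formula for F.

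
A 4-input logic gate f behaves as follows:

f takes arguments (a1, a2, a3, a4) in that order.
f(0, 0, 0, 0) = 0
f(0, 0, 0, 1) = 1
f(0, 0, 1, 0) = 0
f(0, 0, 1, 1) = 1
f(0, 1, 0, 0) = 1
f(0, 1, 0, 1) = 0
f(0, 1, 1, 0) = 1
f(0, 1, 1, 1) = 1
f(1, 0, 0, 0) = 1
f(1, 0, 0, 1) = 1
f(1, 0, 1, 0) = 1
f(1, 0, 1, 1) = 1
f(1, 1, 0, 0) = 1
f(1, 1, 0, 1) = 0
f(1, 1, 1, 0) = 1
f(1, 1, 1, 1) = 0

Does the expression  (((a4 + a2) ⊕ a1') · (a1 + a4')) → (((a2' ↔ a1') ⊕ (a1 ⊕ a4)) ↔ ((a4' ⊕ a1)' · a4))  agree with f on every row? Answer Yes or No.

No

Test each input against both f and the formula:
  a1=0, a2=0, a3=0, a4=0: formula gives 0, f = 0 ✓
  a1=0, a2=0, a3=0, a4=1: formula gives 1, f = 1 ✓
  a1=0, a2=0, a3=1, a4=0: formula gives 0, f = 0 ✓
  a1=0, a2=0, a3=1, a4=1: formula gives 1, f = 1 ✓
  …
  a1=0, a2=1, a3=0, a4=1: formula gives 1, but f = 0 ✗
A single disagreement suffices: at (0,1,0,1) they differ, so the formula does not compute f.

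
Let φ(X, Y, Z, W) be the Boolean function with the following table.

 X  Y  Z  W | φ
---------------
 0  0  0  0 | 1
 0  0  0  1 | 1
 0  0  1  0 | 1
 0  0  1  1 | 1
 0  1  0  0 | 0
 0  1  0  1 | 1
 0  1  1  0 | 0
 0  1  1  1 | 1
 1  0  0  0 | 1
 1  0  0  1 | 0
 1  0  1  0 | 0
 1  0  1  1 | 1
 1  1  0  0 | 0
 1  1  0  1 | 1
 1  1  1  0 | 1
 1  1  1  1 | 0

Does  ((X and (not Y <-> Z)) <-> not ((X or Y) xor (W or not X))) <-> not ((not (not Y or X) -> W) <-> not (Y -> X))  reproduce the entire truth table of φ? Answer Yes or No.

Yes

Test each input against both φ and the formula:
  X=0, Y=0, Z=0, W=0: formula gives 1, φ = 1 ✓
  X=0, Y=0, Z=0, W=1: formula gives 1, φ = 1 ✓
  X=0, Y=0, Z=1, W=0: formula gives 1, φ = 1 ✓
  X=0, Y=0, Z=1, W=1: formula gives 1, φ = 1 ✓
  …and likewise for the remaining 12 rows.
All 16 rows match — the expression computes φ exactly.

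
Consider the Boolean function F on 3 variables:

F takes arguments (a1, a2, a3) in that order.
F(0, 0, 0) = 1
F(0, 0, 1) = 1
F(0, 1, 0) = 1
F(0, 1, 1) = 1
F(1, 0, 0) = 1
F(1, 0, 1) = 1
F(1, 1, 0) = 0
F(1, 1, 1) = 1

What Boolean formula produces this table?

F(a1, a2, a3) = ~((a1 & a2) & ~a3)

F is 0 on exactly one input, (1,1,0), whose minterm is a1·a2·¬a3. So F is the negation of that single conjunction.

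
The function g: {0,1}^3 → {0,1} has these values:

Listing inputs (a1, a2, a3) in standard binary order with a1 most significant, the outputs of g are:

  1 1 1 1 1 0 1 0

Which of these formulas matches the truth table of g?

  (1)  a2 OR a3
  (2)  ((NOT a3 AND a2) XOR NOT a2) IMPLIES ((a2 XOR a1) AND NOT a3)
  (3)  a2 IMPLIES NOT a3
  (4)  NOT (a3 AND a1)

4

(1): at (0,0,0) it gives 0, but g = 1 — eliminated.
(2): at (0,0,0) it gives 0, but g = 1 — eliminated.
(3): at (0,1,1) it gives 0, but g = 1 — eliminated.
Only (4) survives; checking it on all 8 rows confirms it matches g.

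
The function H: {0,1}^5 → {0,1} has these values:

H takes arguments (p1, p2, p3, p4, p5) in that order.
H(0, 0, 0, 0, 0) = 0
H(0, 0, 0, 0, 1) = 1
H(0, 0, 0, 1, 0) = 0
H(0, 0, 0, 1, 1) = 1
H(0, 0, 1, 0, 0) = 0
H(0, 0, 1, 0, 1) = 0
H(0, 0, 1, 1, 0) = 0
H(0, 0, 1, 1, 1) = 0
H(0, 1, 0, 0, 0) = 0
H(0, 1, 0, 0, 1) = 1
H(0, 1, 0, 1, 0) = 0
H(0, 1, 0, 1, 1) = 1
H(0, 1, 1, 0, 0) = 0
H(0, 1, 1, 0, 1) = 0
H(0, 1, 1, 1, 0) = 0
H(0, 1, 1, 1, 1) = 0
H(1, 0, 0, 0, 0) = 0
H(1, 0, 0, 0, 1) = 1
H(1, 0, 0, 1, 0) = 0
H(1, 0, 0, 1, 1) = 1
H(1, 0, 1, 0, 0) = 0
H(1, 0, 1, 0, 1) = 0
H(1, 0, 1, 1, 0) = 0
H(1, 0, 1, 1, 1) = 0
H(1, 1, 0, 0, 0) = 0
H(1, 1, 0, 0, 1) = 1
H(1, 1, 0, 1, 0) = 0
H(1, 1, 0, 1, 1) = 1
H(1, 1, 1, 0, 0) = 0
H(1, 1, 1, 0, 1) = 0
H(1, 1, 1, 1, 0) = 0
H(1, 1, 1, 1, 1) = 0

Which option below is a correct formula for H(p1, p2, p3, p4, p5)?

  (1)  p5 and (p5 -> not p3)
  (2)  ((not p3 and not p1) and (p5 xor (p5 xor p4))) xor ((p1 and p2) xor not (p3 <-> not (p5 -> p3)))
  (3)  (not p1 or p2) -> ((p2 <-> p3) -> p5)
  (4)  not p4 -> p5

1

(2) disagrees with H on (0,0,0,1,0) (formula → 1, table → 0); rule it out.
(3) disagrees with H on (0,0,1,0,0) (formula → 1, table → 0); rule it out.
(4) disagrees with H on (0,0,0,1,0) (formula → 1, table → 0); rule it out.
Only (1) survives; checking it on all 32 rows confirms it matches H.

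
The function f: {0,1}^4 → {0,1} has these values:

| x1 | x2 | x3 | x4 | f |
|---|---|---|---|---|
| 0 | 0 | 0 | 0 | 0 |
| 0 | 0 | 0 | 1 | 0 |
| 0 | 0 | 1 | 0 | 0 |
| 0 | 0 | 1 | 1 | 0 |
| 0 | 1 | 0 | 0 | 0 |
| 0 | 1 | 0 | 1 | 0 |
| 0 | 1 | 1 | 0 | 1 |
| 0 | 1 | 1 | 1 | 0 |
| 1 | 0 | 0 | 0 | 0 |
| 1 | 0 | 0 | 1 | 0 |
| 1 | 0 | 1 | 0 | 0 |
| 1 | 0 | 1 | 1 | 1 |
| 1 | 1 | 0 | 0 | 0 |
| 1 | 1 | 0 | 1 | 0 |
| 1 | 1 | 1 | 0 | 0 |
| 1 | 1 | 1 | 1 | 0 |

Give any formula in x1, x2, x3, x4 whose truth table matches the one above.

f(x1, x2, x3, x4) = (((not x1 and x2) and x3) and not x4) or (((x1 and not x2) and x3) and x4)

The 1-rows are (0,1,1,0), (1,0,1,1). Each contributes one minterm — ¬x1·x2·x3·¬x4; x1·¬x2·x3·x4 — and their disjunction is a sum-of-products form of f.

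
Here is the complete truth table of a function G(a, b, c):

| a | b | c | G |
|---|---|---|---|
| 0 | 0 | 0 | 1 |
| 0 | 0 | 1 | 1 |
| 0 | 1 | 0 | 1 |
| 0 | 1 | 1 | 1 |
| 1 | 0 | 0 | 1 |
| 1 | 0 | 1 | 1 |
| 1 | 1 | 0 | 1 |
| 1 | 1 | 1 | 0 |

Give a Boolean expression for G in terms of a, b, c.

The output is 0 only when every input is 1 — NAND of all inputs.

G(a, b, c) = ((a · b) · c)'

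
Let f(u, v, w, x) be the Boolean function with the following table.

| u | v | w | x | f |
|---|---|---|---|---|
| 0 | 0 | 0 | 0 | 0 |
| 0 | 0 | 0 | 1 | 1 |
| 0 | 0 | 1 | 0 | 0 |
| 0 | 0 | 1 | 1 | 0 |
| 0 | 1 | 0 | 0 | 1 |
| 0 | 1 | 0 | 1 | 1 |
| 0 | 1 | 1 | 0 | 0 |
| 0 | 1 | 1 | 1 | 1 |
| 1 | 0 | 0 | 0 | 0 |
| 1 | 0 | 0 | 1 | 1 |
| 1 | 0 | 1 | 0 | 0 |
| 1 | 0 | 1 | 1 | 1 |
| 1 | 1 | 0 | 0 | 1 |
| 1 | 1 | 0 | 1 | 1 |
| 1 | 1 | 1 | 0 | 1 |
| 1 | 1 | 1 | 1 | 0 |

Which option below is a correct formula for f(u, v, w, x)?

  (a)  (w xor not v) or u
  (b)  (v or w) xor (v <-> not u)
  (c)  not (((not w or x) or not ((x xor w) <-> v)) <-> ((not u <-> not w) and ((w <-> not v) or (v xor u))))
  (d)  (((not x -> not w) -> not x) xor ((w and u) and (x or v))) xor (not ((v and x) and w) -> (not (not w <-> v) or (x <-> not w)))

(a): at (0,0,0,0) it gives 1, but f = 0 — eliminated.
(b): at (0,0,0,1) it gives 0, but f = 1 — eliminated.
(c): at (0,0,0,0) it gives 1, but f = 0 — eliminated.
(d) is the remaining candidate, and it agrees with f on all 16 inputs.

d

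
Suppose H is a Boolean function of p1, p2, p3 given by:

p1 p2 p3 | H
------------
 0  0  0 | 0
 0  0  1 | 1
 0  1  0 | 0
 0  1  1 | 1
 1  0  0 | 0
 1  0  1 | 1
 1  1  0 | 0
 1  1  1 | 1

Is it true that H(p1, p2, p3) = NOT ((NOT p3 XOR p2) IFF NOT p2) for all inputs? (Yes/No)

Yes

Evaluate NOT ((NOT p3 XOR p2) IFF NOT p2) on each row and compare to H:
  p1=0, p2=0, p3=0: formula gives 0, H = 0 ✓
  p1=0, p2=0, p3=1: formula gives 1, H = 1 ✓
  p1=0, p2=1, p3=0: formula gives 0, H = 0 ✓
  p1=0, p2=1, p3=1: formula gives 1, H = 1 ✓
  p1=1, p2=0, p3=0: formula gives 0, H = 0 ✓
  …and likewise for the remaining 3 rows.
All 8 rows match — the expression computes H exactly.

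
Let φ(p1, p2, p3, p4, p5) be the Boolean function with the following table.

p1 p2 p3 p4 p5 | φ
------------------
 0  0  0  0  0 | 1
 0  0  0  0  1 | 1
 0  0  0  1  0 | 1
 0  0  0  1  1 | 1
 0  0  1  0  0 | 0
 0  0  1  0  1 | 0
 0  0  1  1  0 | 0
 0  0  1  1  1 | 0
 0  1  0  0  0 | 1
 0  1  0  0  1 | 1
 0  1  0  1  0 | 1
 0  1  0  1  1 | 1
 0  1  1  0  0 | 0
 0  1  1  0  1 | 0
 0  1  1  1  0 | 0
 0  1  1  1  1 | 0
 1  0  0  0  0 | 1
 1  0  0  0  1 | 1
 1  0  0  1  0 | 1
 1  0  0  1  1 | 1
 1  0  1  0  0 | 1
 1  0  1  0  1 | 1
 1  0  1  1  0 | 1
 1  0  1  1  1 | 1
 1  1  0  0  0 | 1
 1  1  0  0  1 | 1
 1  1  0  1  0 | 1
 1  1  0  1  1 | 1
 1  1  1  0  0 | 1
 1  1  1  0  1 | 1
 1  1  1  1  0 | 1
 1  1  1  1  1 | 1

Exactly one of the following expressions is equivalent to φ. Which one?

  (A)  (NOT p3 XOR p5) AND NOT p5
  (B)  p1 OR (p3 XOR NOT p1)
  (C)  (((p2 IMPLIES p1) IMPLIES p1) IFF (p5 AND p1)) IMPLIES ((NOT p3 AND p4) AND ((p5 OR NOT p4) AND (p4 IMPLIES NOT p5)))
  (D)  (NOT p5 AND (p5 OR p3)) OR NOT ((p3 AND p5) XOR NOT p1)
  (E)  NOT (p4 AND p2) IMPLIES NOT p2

(A) fails at (0,0,0,0,1): the formula yields 0, φ is 1.
(C) fails at (0,0,0,0,0): the formula yields 0, φ is 1.
(D) fails at (0,0,0,0,0): the formula yields 0, φ is 1.
(E) fails at (0,0,1,0,0): the formula yields 1, φ is 0.
That leaves (B). Evaluating it on every row reproduces the table of φ exactly.

B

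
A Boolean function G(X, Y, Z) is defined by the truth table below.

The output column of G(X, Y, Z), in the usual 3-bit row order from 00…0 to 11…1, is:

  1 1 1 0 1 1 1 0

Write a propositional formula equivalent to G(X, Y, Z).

The 0-rows are (0,1,1), (1,1,1). Take each as a conjunction (¬X·Y·Z, X·Y·Z), form their disjunction, and complement — that gives a formula that is 1 everywhere G is.

G(X, Y, Z) = (((X' · Y) · Z) + ((X · Y) · Z))'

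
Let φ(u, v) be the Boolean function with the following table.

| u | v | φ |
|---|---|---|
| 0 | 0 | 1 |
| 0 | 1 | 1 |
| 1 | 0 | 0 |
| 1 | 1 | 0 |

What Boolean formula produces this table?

φ(u, v) = (u' · v') + (u' · v)

Collect the rows where φ=1 — (0,0), (0,1) — and write one minterm per row: ¬u·¬v, ¬u·v. Their union (logical OR) reproduces the table exactly.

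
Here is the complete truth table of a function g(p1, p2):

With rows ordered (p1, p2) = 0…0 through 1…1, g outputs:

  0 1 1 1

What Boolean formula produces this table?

g(p1, p2) = p1 ∨ p2

The output is 1 whenever at least one input is 1 — the OR of all inputs.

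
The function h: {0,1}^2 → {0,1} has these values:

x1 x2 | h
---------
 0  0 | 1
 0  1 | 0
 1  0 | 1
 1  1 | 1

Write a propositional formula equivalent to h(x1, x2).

h(x1, x2) = x2 IMPLIES x1

This is x2 → x1 (false only at 0,1).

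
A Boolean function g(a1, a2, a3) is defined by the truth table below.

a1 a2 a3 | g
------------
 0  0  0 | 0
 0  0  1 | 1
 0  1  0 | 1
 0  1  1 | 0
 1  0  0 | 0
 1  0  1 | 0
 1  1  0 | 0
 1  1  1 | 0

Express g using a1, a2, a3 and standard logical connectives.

The 1-rows are (0,0,1), (0,1,0). Each contributes one minterm — ¬a1·¬a2·a3; ¬a1·a2·¬a3 — and their disjunction is a sum-of-products form of g.

g(a1, a2, a3) = ((not a1 and not a2) and a3) or ((not a1 and a2) and not a3)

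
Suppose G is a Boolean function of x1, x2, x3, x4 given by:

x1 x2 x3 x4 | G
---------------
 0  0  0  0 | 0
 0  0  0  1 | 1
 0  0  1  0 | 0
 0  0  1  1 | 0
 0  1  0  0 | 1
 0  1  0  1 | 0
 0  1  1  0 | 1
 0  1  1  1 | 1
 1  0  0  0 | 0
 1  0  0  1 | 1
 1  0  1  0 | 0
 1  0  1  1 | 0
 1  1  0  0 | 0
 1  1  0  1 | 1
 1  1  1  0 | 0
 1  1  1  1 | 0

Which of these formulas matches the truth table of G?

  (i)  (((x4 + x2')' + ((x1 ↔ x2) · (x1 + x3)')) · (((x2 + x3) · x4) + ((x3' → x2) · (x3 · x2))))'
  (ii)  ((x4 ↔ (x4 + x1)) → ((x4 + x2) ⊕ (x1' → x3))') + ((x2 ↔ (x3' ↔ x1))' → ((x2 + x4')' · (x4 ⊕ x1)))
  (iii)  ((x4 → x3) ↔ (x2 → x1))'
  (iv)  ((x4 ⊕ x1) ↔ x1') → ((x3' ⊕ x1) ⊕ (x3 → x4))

(i): at (0,0,0,0) it gives 1, but G = 0 — eliminated.
(ii): at (0,0,0,0) it gives 1, but G = 0 — eliminated.
(iv): at (0,0,0,0) it gives 1, but G = 0 — eliminated.
Only (iii) survives; checking it on all 16 rows confirms it matches G.

iii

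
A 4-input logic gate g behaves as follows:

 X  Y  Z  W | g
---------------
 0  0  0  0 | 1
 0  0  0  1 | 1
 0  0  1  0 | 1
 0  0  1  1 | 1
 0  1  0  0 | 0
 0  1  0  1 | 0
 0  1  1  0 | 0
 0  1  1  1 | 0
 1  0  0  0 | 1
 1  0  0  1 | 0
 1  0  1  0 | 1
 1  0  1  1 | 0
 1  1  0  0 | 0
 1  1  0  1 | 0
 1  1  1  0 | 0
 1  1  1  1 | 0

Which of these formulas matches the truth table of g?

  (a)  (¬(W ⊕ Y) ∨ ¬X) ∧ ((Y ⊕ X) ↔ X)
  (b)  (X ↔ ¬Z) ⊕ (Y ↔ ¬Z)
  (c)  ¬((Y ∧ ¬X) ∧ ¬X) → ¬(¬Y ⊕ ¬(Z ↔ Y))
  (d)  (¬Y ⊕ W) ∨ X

a

(b): at (0,0,0,0) it gives 0, but g = 1 — eliminated.
(c): at (0,0,0,0) it gives 0, but g = 1 — eliminated.
(d): at (0,0,0,1) it gives 0, but g = 1 — eliminated.
(a) is the remaining candidate, and it agrees with g on all 16 inputs.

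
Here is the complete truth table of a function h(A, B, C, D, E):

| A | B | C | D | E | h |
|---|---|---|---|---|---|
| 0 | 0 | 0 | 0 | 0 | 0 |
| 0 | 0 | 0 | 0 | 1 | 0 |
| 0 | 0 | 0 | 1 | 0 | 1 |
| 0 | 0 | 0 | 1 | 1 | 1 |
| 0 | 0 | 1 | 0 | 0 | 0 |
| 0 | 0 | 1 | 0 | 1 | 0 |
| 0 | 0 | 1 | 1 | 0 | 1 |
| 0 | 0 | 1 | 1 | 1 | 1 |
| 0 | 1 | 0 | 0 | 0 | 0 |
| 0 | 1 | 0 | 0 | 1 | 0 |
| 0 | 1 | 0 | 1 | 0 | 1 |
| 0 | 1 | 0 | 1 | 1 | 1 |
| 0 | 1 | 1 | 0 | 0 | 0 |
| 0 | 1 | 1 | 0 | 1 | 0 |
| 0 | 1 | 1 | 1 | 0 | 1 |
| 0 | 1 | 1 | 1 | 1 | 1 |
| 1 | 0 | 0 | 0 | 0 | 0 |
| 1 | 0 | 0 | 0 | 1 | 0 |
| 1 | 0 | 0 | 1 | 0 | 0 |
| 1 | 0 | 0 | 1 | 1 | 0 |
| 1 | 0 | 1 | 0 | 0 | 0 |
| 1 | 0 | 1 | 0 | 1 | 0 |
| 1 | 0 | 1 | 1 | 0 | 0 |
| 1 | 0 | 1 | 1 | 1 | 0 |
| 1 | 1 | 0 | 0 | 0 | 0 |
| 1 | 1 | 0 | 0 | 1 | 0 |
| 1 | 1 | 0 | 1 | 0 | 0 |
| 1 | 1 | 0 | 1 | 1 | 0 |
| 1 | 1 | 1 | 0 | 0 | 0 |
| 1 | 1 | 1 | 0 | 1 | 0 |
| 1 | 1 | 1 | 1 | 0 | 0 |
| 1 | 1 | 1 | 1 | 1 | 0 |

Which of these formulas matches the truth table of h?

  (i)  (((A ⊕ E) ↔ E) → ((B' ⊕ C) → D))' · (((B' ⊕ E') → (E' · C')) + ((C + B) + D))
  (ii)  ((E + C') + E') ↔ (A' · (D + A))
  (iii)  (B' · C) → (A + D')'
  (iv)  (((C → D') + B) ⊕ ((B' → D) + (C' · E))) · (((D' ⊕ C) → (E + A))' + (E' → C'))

(i) fails at (0,0,0,0,0): the formula yields 1, h is 0.
(iii) fails at (0,0,0,0,0): the formula yields 1, h is 0.
(iv) fails at (0,0,0,0,0): the formula yields 1, h is 0.
(ii) is the remaining candidate, and it agrees with h on all 32 inputs.

ii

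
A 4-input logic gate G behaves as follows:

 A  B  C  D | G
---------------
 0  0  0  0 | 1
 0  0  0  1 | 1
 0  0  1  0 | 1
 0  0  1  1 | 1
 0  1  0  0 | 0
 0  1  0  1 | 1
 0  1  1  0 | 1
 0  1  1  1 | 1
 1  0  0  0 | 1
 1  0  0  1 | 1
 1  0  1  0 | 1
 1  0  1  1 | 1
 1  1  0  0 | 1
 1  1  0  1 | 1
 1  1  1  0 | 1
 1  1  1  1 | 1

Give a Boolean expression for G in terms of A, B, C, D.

G is 0 on exactly one input, (0,1,0,0), whose minterm is ¬A·B·¬C·¬D. So G is the negation of that single conjunction.

G(A, B, C, D) = ~(((~A & B) & ~C) & ~D)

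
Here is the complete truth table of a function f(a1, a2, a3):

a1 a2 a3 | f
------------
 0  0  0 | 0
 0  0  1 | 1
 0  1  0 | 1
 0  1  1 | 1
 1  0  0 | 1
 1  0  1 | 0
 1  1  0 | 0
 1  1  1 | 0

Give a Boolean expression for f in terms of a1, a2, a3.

f(a1, a2, a3) = ((((a1' · a2') · a3) + ((a1' · a2) · a3')) + ((a1' · a2) · a3)) + ((a1 · a2') · a3')

The 1-rows are (0,0,1), (0,1,0), (0,1,1), (1,0,0). Each contributes one minterm — ¬a1·¬a2·a3; ¬a1·a2·¬a3; ¬a1·a2·a3; a1·¬a2·¬a3 — and their disjunction is a sum-of-products form of f.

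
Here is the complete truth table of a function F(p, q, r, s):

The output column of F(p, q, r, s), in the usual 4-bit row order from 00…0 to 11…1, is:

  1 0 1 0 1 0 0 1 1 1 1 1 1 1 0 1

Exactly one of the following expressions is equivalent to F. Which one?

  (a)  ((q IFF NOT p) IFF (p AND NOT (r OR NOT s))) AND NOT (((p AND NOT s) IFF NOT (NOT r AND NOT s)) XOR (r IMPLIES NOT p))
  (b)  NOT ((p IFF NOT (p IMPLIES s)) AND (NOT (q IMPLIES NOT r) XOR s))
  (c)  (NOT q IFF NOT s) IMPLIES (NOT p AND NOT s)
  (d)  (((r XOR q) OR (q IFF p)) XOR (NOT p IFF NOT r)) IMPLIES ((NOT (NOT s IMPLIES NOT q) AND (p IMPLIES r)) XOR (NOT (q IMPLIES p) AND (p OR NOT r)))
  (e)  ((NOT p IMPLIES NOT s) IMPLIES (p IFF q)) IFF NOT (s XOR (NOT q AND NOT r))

b

(a): at (0,0,1,0) it gives 0, but F = 1 — eliminated.
(c): at (0,0,0,1) it gives 1, but F = 0 — eliminated.
(d): at (0,0,0,1) it gives 1, but F = 0 — eliminated.
(e): at (0,0,0,0) it gives 0, but F = 1 — eliminated.
Only (b) survives; checking it on all 16 rows confirms it matches F.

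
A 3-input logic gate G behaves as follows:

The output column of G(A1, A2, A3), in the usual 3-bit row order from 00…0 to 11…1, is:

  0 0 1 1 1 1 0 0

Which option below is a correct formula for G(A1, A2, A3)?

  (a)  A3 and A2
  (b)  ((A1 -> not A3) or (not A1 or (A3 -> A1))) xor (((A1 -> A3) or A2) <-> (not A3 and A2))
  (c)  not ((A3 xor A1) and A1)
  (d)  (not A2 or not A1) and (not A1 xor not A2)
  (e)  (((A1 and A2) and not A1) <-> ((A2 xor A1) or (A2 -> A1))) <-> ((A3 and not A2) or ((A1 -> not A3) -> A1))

d

(a): at (0,1,0) it gives 0, but G = 1 — eliminated.
(b): at (0,0,0) it gives 1, but G = 0 — eliminated.
(c): at (0,0,0) it gives 1, but G = 0 — eliminated.
(e): at (0,0,0) it gives 1, but G = 0 — eliminated.
(d) is the remaining candidate, and it agrees with G on all 8 inputs.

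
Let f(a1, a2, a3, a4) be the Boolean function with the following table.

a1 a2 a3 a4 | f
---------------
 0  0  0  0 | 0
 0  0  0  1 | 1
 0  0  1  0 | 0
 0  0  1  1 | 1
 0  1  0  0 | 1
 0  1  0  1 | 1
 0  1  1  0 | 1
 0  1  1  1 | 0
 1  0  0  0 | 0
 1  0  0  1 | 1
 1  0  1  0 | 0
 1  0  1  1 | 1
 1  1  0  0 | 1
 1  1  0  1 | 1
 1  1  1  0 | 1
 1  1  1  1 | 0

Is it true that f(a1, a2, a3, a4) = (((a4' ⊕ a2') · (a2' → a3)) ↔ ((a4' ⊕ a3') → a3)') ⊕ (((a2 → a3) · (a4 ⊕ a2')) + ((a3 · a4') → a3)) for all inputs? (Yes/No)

Yes

Check the formula against f row by row:
  a1=0, a2=0, a3=0, a4=0: formula gives 0, f = 0 ✓
  a1=0, a2=0, a3=0, a4=1: formula gives 1, f = 1 ✓
  a1=0, a2=0, a3=1, a4=0: formula gives 0, f = 0 ✓
  a1=0, a2=0, a3=1, a4=1: formula gives 1, f = 1 ✓
  … (the remaining 12 rows also agree.)
No disagreement on any input; they are logically equivalent.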